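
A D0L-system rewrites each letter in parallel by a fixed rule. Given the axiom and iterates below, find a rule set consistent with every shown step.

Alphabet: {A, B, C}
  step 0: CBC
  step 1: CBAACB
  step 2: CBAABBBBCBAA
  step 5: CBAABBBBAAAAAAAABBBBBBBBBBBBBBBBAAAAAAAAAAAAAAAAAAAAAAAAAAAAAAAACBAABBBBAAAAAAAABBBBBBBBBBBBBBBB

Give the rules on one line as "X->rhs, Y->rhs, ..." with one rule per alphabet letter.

A->BB, B->AA, C->CB

  step 1 ⇒ step 2: CBAACB ⇒ CB·AA·BB·BB·CB·AA
    A ↦ BB
    B ↦ AA
    C ↦ CB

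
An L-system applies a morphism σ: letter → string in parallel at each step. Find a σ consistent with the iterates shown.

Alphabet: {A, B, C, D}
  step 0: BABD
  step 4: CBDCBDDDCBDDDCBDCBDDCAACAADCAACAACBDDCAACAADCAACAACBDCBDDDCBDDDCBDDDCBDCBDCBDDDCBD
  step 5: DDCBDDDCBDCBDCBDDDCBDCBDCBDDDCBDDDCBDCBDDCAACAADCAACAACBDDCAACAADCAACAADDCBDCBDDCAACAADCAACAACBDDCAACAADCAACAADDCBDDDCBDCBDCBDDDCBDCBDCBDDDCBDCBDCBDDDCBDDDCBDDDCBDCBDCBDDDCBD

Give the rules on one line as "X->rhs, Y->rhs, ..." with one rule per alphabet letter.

  step 4 ⇒ step 5: CBDCBDDDCBDDDCBDCBDDCAACAADCAACAACBDDCAACAADCAACAACBDCBDDDCBDDDCBDDDCBDCBDCBDDDCBD ⇒ D·D·CBD·D·D·CBD·CBD·CBD·D·D·CBD·CBD·CBD·D·D·CBD·D·D·CBD·CBD·D·CAA·CAA·D·CAA·CAA·CBD·D·CAA·CAA·D·CAA·CAA·D·D·CBD·CBD·D·CAA·CAA·D·CAA·CAA·CBD·D·CAA·CAA·D·CAA·CAA·D·D·CBD·D·D·CBD·CBD·CBD·D·D·CBD·CBD·CBD·D·D·CBD·CBD·CBD·D·D·CBD·D·D·CBD·D·D·CBD·CBD·CBD·D·D·CBD
    A ↦ CAA
    B ↦ D
    C ↦ D
    D ↦ CBD

A->CAA, B->D, C->D, D->CBD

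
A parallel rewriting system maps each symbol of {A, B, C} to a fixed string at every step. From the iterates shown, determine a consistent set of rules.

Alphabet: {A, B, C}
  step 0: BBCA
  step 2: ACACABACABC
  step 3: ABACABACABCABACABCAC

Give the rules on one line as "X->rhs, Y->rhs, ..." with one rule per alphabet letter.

  step 2 ⇒ step 3: ACACABACABC ⇒ AB·AC·AB·AC·AB·C·AB·AC·AB·C·AC
    A ↦ AB
    B ↦ C
    C ↦ AC

A->AB, B->C, C->AC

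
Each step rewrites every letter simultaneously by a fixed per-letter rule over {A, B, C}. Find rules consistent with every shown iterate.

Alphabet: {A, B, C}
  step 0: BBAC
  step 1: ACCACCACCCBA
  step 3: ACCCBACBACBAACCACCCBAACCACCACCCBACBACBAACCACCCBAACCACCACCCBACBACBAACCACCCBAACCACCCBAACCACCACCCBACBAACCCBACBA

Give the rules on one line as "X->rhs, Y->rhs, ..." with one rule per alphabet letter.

A->ACC, B->ACC, C->CBA

  step 0 ⇒ step 1: BBAC ⇒ ACC·ACC·ACC·CBA
    A ↦ ACC
    B ↦ ACC
    C ↦ CBA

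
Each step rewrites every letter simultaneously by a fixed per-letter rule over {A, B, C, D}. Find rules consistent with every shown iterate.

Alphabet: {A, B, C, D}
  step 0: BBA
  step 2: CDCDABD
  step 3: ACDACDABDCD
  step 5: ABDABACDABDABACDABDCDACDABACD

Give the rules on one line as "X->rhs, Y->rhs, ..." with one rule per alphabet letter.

  step 2 ⇒ step 3: CDCDABD ⇒ A·CD·A·CD·AB·D·CD
    A ↦ AB
    B ↦ D
    C ↦ A
    D ↦ CD

A->AB, B->D, C->A, D->CD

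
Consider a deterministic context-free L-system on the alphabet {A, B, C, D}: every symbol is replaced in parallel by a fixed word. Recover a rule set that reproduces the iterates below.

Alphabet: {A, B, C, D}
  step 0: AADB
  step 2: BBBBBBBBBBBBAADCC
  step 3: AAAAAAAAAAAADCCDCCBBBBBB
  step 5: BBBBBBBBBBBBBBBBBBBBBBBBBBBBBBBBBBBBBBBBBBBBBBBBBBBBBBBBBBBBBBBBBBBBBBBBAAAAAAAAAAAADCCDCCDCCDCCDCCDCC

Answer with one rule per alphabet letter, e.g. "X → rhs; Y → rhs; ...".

A->DCC, B->A, C->BB, D->BB

  step 2 ⇒ step 3: BBBBBBBBBBBBAADCC ⇒ A·A·A·A·A·A·A·A·A·A·A·A·DCC·DCC·BB·BB·BB
    A ↦ DCC
    B ↦ A
    C ↦ BB
    D ↦ BB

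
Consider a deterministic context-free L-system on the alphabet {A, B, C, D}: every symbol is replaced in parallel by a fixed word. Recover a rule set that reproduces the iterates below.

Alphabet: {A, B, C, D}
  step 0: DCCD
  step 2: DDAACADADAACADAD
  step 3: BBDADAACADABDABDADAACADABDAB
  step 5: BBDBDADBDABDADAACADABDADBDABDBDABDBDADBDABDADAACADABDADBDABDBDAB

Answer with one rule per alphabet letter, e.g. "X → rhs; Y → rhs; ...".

A->DA, B->D, C->ACA, D->B

  step 2 ⇒ step 3: DDAACADADAACADAD ⇒ B·B·DA·DA·ACA·DA·B·DA·B·DA·DA·ACA·DA·B·DA·B
    A ↦ DA
    C ↦ ACA
    D ↦ B
    B ↦ D  (constrained at step 3)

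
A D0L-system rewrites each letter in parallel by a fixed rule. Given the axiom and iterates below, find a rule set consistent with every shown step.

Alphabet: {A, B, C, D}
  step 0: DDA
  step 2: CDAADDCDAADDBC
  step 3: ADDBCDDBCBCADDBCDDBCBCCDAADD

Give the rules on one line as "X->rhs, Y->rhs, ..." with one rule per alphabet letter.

  step 2 ⇒ step 3: CDAADDCDAADDBC ⇒ ADD·BC·D·D·BC·BC·ADD·BC·D·D·BC·BC·CDA·ADD
    A ↦ D
    B ↦ CDA
    C ↦ ADD
    D ↦ BC

A->D, B->CDA, C->ADD, D->BC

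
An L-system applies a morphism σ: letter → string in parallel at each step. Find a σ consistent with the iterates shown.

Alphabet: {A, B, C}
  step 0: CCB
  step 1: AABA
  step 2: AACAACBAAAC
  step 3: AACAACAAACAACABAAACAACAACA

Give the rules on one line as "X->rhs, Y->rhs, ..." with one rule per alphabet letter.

A->AAC, B->BA, C->A

  step 2 ⇒ step 3: AACAACBAAAC ⇒ AAC·AAC·A·AAC·AAC·A·BA·AAC·AAC·AAC·A
    A ↦ AAC
    B ↦ BA
    C ↦ A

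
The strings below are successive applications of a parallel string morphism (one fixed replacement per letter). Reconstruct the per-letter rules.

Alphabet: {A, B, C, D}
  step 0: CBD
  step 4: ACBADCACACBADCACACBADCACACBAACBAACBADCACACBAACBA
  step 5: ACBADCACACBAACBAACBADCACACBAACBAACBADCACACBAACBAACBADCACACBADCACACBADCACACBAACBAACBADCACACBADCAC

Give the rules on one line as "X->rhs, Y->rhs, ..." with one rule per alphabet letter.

A->AC, B->DC, C->BA, D->AC

  step 4 ⇒ step 5: ACBADCACACBADCACACBADCACACBAACBAACBADCACACBAACBA ⇒ AC·BA·DC·AC·AC·BA·AC·BA·AC·BA·DC·AC·AC·BA·AC·BA·AC·BA·DC·AC·AC·BA·AC·BA·AC·BA·DC·AC·AC·BA·DC·AC·AC·BA·DC·AC·AC·BA·AC·BA·AC·BA·DC·AC·AC·BA·DC·AC
    A ↦ AC
    B ↦ DC
    C ↦ BA
    D ↦ AC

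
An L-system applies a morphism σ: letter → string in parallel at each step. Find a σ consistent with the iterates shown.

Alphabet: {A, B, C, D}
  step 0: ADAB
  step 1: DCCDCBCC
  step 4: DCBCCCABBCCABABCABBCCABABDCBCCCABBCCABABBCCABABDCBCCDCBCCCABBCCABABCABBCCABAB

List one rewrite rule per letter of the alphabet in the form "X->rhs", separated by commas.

A->DC, B->BCC, C->AB, D->C

  step 0 ⇒ step 1: ADAB ⇒ DC·C·DC·BCC
    A ↦ DC
    B ↦ BCC
    D ↦ C
    C ↦ AB  (constrained at step 1)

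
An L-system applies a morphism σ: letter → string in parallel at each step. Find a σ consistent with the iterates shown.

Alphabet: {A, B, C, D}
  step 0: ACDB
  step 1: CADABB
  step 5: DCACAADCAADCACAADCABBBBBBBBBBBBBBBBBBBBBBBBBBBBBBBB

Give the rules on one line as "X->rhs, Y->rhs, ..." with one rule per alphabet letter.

  step 0 ⇒ step 1: ACDB ⇒ CA·D·A·BB
    A ↦ CA
    B ↦ BB
    C ↦ D
    D ↦ A

A->CA, B->BB, C->D, D->A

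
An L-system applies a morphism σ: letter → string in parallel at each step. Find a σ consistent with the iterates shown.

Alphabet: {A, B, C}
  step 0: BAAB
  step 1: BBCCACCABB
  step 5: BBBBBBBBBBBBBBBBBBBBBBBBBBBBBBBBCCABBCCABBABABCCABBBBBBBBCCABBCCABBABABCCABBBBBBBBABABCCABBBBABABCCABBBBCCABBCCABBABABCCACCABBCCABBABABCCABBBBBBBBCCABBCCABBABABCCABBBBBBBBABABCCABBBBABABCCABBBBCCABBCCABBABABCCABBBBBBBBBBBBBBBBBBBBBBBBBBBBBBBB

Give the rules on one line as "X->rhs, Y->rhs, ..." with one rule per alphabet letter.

  step 0 ⇒ step 1: BAAB ⇒ BB·CCA·CCA·BB
    A ↦ CCA
    B ↦ BB
    C ↦ AB  (constrained at step 1)

A->CCA, B->BB, C->AB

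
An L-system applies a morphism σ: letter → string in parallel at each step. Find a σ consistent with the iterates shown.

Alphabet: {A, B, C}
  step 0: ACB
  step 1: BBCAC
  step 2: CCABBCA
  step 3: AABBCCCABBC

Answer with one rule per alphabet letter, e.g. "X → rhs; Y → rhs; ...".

  step 2 ⇒ step 3: CCABBCA ⇒ A·A·BBC·C·C·A·BBC
    A ↦ BBC
    B ↦ C
    C ↦ A

A->BBC, B->C, C->A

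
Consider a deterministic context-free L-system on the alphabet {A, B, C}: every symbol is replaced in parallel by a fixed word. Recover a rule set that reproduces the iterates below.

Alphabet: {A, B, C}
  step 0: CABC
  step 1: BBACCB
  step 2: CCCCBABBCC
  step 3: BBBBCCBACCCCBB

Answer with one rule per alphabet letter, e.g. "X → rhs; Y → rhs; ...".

  step 2 ⇒ step 3: CCCCBABBCC ⇒ B·B·B·B·CC·BA·CC·CC·B·B
    A ↦ BA
    B ↦ CC
    C ↦ B

A->BA, B->CC, C->B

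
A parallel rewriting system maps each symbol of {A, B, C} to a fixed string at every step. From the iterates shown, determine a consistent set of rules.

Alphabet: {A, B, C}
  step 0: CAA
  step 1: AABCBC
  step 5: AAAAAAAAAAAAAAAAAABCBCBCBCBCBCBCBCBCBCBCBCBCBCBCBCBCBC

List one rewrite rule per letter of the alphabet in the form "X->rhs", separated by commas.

  step 0 ⇒ step 1: CAA ⇒ AA·BC·BC
    A ↦ BC
    C ↦ AA
    B ↦ A  (constrained at step 1)

A->BC, B->A, C->AA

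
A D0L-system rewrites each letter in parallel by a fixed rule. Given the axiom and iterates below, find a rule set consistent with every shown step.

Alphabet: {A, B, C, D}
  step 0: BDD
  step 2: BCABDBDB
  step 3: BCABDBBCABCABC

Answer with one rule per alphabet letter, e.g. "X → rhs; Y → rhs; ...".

  step 2 ⇒ step 3: BCABDBDB ⇒ BC·AB·DB·BC·A·BC·A·BC
    A ↦ DB
    B ↦ BC
    C ↦ AB
    D ↦ A

A->DB, B->BC, C->AB, D->A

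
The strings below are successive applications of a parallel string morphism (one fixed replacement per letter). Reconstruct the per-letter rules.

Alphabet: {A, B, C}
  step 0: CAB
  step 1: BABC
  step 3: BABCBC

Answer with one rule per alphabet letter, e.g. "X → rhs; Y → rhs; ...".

A->AB, B->C, C->B

  step 0 ⇒ step 1: CAB ⇒ B·AB·C
    A ↦ AB
    B ↦ C
    C ↦ B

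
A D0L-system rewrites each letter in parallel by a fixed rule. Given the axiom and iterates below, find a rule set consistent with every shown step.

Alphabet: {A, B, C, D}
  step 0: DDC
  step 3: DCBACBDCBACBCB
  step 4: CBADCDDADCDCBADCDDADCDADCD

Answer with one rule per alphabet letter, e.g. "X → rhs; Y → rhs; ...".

  step 3 ⇒ step 4: DCBACBDCBACBCB ⇒ CB·A·DCD·D·A·DCD·CB·A·DCD·D·A·DCD·A·DCD
    A ↦ D
    B ↦ DCD
    C ↦ A
    D ↦ CB

A->D, B->DCD, C->A, D->CB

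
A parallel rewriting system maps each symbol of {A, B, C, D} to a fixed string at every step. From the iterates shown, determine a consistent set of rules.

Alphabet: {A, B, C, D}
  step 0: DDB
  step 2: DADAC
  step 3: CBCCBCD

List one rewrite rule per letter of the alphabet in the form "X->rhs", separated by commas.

  step 2 ⇒ step 3: DADAC ⇒ CB·C·CB·C·D
    A ↦ C
    C ↦ D
    D ↦ CB
    B ↦ A  (constrained at step 0)

A->C, B->A, C->D, D->CB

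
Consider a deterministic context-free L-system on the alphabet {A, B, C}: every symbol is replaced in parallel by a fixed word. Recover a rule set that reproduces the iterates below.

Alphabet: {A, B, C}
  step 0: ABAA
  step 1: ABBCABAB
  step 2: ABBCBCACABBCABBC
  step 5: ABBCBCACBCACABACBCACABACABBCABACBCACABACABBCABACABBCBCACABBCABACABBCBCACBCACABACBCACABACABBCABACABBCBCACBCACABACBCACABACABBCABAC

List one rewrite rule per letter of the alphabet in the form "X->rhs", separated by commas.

A->AB, B->BC, C->AC

  step 1 ⇒ step 2: ABBCABAB ⇒ AB·BC·BC·AC·AB·BC·AB·BC
    A ↦ AB
    B ↦ BC
    C ↦ AC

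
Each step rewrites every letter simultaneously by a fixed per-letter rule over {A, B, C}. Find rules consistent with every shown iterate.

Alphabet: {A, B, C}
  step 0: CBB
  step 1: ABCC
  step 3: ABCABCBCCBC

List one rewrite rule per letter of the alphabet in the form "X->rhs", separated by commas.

  step 0 ⇒ step 1: CBB ⇒ AB·C·C
    B ↦ C
    C ↦ AB
    A ↦ CB  (constrained at step 1)

A->CB, B->C, C->AB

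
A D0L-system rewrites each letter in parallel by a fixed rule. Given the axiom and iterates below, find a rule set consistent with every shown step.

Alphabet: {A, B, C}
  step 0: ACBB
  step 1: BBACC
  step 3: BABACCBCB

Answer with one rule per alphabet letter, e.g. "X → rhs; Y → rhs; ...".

A->B, B->C, C->BA

  step 0 ⇒ step 1: ACBB ⇒ B·BA·C·C
    A ↦ B
    B ↦ C
    C ↦ BA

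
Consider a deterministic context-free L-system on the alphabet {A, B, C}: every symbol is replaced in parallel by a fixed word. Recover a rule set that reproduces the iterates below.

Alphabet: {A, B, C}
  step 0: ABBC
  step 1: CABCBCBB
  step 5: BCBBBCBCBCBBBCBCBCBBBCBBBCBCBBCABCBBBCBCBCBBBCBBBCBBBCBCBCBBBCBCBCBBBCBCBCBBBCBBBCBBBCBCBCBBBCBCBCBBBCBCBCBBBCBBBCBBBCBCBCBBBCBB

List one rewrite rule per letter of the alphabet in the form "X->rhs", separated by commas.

A->CA, B->BC, C->BB

  step 0 ⇒ step 1: ABBC ⇒ CA·BC·BC·BB
    A ↦ CA
    B ↦ BC
    C ↦ BB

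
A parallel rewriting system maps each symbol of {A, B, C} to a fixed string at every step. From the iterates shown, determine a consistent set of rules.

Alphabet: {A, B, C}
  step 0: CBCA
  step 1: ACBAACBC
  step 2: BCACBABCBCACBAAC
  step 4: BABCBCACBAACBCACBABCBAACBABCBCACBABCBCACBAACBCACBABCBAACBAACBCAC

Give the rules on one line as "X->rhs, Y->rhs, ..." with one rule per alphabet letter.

A->BC, B->BA, C->AC

  step 1 ⇒ step 2: ACBAACBC ⇒ BC·AC·BA·BC·BC·AC·BA·AC
    A ↦ BC
    B ↦ BA
    C ↦ AC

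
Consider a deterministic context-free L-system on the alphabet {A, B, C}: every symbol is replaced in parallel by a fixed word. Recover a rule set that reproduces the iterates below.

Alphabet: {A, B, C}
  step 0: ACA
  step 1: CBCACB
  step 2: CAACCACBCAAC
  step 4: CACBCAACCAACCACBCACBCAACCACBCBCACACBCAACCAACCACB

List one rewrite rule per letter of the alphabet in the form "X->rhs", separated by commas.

A->CB, B->AC, C->CA

  step 1 ⇒ step 2: CBCACB ⇒ CA·AC·CA·CB·CA·AC
    A ↦ CB
    B ↦ AC
    C ↦ CA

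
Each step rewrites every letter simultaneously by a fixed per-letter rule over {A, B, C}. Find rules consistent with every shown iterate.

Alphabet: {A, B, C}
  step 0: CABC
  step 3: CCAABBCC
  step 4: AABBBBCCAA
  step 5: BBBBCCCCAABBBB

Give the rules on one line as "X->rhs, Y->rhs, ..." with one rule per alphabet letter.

A->BB, B->C, C->A

  step 4 ⇒ step 5: AABBBBCCAA ⇒ BB·BB·C·C·C·C·A·A·BB·BB
    A ↦ BB
    B ↦ C
    C ↦ A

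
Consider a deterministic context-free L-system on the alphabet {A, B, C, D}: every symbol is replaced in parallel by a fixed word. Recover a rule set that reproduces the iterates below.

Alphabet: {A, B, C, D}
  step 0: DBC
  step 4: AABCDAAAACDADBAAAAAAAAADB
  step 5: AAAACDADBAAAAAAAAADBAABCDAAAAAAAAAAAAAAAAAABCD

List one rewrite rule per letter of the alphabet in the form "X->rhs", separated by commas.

  step 4 ⇒ step 5: AABCDAAAACDADBAAAAAAAAADB ⇒ AA·AA·CD·AD·B·AA·AA·AA·AA·AD·B·AA·B·CD·AA·AA·AA·AA·AA·AA·AA·AA·AA·B·CD
    A ↦ AA
    B ↦ CD
    C ↦ AD
    D ↦ B

A->AA, B->CD, C->AD, D->B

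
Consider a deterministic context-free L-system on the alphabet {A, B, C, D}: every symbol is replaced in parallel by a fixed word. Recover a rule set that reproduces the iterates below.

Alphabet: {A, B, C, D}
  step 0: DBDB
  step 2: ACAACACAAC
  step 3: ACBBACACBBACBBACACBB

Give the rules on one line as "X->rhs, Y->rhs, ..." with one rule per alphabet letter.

A->AC, B->DA, C->BB, D->A

  step 2 ⇒ step 3: ACAACACAAC ⇒ AC·BB·AC·AC·BB·AC·BB·AC·AC·BB
    A ↦ AC
    C ↦ BB
    B ↦ DA  (constrained at step 0)
    D ↦ A  (constrained at step 0)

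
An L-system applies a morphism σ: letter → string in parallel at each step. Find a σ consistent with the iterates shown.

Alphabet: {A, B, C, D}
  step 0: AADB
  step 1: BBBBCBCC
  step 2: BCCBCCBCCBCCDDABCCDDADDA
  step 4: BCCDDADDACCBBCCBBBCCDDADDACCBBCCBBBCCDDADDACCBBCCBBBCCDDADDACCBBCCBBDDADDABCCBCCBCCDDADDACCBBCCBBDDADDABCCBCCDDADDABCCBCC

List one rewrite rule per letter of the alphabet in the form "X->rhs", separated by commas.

  step 1 ⇒ step 2: BBBBCBCC ⇒ BCC·BCC·BCC·BCC·DDA·BCC·DDA·DDA
    B ↦ BCC
    C ↦ DDA
  step 0 ⇒ step 1: AADB ⇒ BB·BB·C·BCC
    A ↦ BB
  step 0 ⇒ step 1: AADB ⇒ BB·BB·C·BCC
    D ↦ C

A->BB, B->BCC, C->DDA, D->C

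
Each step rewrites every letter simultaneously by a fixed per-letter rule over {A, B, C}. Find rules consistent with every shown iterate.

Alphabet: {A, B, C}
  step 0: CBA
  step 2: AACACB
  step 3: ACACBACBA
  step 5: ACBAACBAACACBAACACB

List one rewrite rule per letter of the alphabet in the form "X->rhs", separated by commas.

A->AC, B->A, C->B

  step 2 ⇒ step 3: AACACB ⇒ AC·AC·B·AC·B·A
    A ↦ AC
    B ↦ A
    C ↦ B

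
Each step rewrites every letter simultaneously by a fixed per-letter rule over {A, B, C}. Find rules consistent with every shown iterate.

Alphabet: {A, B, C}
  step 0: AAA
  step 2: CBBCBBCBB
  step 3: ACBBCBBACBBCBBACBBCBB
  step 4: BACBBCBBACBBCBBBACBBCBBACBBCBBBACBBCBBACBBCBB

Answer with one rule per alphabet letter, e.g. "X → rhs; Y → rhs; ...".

A->B, B->CBB, C->A

  step 3 ⇒ step 4: ACBBCBBACBBCBBACBBCBB ⇒ B·A·CBB·CBB·A·CBB·CBB·B·A·CBB·CBB·A·CBB·CBB·B·A·CBB·CBB·A·CBB·CBB
    A ↦ B
    B ↦ CBB
    C ↦ A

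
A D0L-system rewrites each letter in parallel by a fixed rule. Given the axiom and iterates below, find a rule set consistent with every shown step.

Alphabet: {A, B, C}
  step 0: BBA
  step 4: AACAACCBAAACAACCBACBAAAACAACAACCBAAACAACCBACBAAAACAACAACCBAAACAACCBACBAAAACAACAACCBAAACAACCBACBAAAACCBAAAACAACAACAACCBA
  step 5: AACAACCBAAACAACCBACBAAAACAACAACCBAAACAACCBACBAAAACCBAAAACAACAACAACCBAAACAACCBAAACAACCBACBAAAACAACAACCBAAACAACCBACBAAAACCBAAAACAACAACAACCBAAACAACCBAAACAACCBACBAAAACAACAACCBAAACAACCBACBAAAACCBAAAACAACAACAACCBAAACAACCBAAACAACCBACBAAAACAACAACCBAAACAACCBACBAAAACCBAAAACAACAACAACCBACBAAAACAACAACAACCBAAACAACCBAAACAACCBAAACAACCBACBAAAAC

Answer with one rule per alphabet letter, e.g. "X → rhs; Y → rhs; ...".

A->AAC, B->A, C->CBA

  step 4 ⇒ step 5: AACAACCBAAACAACCBACBAAAACAACAACCBAAACAACCBACBAAAACAACAACCBAAACAACCBACBAAAACAACAACCBAAACAACCBACBAAAACCBAAAACAACAACAACCBA ⇒ AAC·AAC·CBA·AAC·AAC·CBA·CBA·A·AAC·AAC·AAC·CBA·AAC·AAC·CBA·CBA·A·AAC·CBA·A·AAC·AAC·AAC·AAC·CBA·AAC·AAC·CBA·AAC·AAC·CBA·CBA·A·AAC·AAC·AAC·CBA·AAC·AAC·CBA·CBA·A·AAC·CBA·A·AAC·AAC·AAC·AAC·CBA·AAC·AAC·CBA·AAC·AAC·CBA·CBA·A·AAC·AAC·AAC·CBA·AAC·AAC·CBA·CBA·A·AAC·CBA·A·AAC·AAC·AAC·AAC·CBA·AAC·AAC·CBA·AAC·AAC·CBA·CBA·A·AAC·AAC·AAC·CBA·AAC·AAC·CBA·CBA·A·AAC·CBA·A·AAC·AAC·AAC·AAC·CBA·CBA·A·AAC·AAC·AAC·AAC·CBA·AAC·AAC·CBA·AAC·AAC·CBA·AAC·AAC·CBA·CBA·A·AAC
    A ↦ AAC
    B ↦ A
    C ↦ CBA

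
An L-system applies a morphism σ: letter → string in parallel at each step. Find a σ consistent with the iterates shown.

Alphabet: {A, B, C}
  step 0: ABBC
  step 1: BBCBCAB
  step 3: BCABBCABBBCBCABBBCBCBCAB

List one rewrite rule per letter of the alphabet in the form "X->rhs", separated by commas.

A->B, B->BC, C->AB

  step 0 ⇒ step 1: ABBC ⇒ B·BC·BC·AB
    A ↦ B
    B ↦ BC
    C ↦ AB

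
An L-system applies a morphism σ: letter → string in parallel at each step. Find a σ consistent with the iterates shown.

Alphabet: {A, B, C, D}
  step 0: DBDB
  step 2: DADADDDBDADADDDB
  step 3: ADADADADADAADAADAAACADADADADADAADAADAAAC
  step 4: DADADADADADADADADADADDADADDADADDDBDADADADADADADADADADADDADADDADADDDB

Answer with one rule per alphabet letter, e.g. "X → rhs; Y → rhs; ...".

A->D, B->AAC, C->B, D->ADA

  step 3 ⇒ step 4: ADADADADADAADAADAAACADADADADADAADAADAAAC ⇒ D·ADA·D·ADA·D·ADA·D·ADA·D·ADA·D·D·ADA·D·D·ADA·D·D·D·B·D·ADA·D·ADA·D·ADA·D·ADA·D·ADA·D·D·ADA·D·D·ADA·D·D·D·B
    A ↦ D
    C ↦ B
    D ↦ ADA
  step 2 ⇒ step 3: DADADDDBDADADDDB ⇒ ADA·D·ADA·D·ADA·ADA·ADA·AAC·ADA·D·ADA·D·ADA·ADA·ADA·AAC
    B ↦ AAC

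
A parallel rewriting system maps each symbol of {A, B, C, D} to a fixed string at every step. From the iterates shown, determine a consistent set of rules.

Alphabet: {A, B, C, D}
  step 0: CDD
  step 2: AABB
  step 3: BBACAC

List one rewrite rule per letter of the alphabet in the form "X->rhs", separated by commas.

A->B, B->AC, C->DD, D->A

  step 2 ⇒ step 3: AABB ⇒ B·B·AC·AC
    A ↦ B
    B ↦ AC
    C ↦ DD  (constrained at step 0)
    D ↦ A  (constrained at step 0)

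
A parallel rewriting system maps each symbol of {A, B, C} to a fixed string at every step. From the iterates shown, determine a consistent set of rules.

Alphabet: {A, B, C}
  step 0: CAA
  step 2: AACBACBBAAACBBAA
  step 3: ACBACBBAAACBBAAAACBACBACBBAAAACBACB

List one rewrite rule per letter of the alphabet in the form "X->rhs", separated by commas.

A->ACB, B->A, C->BA

  step 2 ⇒ step 3: AACBACBBAAACBBAA ⇒ ACB·ACB·BA·A·ACB·BA·A·A·ACB·ACB·ACB·BA·A·A·ACB·ACB
    A ↦ ACB
    B ↦ A
    C ↦ BA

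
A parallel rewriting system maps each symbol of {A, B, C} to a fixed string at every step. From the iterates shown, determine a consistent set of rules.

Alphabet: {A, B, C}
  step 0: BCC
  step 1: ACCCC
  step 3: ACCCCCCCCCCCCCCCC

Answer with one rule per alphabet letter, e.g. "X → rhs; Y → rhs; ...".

A->B, B->A, C->CC

  step 0 ⇒ step 1: BCC ⇒ A·CC·CC
    B ↦ A
    C ↦ CC
    A ↦ B  (constrained at step 1)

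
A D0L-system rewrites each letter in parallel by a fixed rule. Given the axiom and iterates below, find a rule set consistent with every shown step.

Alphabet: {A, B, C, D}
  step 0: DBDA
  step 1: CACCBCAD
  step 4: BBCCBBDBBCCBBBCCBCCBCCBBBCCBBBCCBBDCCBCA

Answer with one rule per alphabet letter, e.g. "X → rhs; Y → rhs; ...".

A->D, B->CCB, C->B, D->CA

  step 0 ⇒ step 1: DBDA ⇒ CA·CCB·CA·D
    A ↦ D
    B ↦ CCB
    D ↦ CA
    C ↦ B  (constrained at step 1)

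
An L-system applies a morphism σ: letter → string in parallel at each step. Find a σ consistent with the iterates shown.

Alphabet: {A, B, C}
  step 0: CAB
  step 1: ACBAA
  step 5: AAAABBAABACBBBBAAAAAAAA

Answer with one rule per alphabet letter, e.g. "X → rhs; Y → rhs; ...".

  step 0 ⇒ step 1: CAB ⇒ AC·B·AA
    A ↦ B
    B ↦ AA
    C ↦ AC

A->B, B->AA, C->AC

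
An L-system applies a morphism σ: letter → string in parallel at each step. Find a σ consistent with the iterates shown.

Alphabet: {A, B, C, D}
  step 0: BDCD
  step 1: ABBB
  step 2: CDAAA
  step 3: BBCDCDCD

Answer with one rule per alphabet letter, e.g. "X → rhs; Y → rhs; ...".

  step 2 ⇒ step 3: CDAAA ⇒ B·B·CD·CD·CD
    A ↦ CD
    C ↦ B
    D ↦ B
  step 0 ⇒ step 1: BDCD ⇒ A·B·B·B
    B ↦ A

A->CD, B->A, C->B, D->B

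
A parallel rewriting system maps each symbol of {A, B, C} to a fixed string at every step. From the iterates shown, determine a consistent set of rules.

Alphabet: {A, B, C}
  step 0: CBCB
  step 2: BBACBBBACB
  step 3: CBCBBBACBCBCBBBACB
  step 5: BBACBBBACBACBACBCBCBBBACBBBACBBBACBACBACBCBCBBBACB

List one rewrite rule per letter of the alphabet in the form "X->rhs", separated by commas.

  step 2 ⇒ step 3: BBACBBBACB ⇒ CB·CB·BB·A·CB·CB·CB·BB·A·CB
    A ↦ BB
    B ↦ CB
    C ↦ A

A->BB, B->CB, C->A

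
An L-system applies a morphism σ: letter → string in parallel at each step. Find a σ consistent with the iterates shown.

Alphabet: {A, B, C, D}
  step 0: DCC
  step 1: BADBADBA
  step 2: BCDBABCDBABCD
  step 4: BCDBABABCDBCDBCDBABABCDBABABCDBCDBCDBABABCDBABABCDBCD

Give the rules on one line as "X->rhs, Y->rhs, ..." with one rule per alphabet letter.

A->D, B->BC, C->DBA, D->BA

  step 1 ⇒ step 2: BADBADBA ⇒ BC·D·BA·BC·D·BA·BC·D
    A ↦ D
    B ↦ BC
    D ↦ BA
  step 0 ⇒ step 1: DCC ⇒ BA·DBA·DBA
    C ↦ DBA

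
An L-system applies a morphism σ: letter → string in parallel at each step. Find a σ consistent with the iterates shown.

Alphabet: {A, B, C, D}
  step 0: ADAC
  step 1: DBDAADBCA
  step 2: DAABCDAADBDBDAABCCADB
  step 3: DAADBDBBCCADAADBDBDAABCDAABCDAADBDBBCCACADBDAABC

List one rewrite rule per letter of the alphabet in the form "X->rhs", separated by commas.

A->DB, B->BC, C->CA, D->DAA

  step 2 ⇒ step 3: DAABCDAADBDBDAABCCADB ⇒ DAA·DB·DB·BC·CA·DAA·DB·DB·DAA·BC·DAA·BC·DAA·DB·DB·BC·CA·CA·DB·DAA·BC
    A ↦ DB
    B ↦ BC
    C ↦ CA
    D ↦ DAA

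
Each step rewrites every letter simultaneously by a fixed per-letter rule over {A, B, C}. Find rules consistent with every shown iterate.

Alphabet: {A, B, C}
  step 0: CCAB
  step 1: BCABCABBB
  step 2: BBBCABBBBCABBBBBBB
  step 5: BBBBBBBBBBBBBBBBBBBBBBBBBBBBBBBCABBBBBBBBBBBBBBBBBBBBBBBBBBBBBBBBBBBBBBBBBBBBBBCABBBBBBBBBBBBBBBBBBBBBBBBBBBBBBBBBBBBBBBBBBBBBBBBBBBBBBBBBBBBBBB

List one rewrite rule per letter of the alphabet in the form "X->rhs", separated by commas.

A->B, B->BB, C->BCA

  step 1 ⇒ step 2: BCABCABBB ⇒ BB·BCA·B·BB·BCA·B·BB·BB·BB
    A ↦ B
    B ↦ BB
    C ↦ BCA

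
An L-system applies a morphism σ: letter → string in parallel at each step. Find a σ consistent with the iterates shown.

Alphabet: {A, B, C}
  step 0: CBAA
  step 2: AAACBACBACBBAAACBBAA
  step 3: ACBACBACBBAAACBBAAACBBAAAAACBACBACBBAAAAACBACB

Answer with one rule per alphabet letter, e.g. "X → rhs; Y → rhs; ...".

  step 2 ⇒ step 3: AAACBACBACBBAAACBBAA ⇒ ACB·ACB·ACB·B·AA·ACB·B·AA·ACB·B·AA·AA·ACB·ACB·ACB·B·AA·AA·ACB·ACB
    A ↦ ACB
    B ↦ AA
    C ↦ B

A->ACB, B->AA, C->B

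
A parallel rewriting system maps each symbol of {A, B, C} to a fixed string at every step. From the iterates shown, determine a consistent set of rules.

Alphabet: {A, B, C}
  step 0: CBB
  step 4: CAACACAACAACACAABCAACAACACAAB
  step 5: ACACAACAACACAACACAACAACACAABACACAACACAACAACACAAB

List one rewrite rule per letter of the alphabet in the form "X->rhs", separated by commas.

A->CA, B->AB, C->A

  step 4 ⇒ step 5: CAACACAACAACACAABCAACAACACAAB ⇒ A·CA·CA·A·CA·A·CA·CA·A·CA·CA·A·CA·A·CA·CA·AB·A·CA·CA·A·CA·CA·A·CA·A·CA·CA·AB
    A ↦ CA
    B ↦ AB
    C ↦ A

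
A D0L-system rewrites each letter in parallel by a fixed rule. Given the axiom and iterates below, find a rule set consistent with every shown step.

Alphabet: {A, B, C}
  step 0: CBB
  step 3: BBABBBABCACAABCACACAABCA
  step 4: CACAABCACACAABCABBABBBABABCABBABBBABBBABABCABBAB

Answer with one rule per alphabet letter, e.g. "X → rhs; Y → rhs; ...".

A->AB, B->CA, C->BB

  step 3 ⇒ step 4: BBABBBABCACAABCACACAABCA ⇒ CA·CA·AB·CA·CA·CA·AB·CA·BB·AB·BB·AB·AB·CA·BB·AB·BB·AB·BB·AB·AB·CA·BB·AB
    A ↦ AB
    B ↦ CA
    C ↦ BB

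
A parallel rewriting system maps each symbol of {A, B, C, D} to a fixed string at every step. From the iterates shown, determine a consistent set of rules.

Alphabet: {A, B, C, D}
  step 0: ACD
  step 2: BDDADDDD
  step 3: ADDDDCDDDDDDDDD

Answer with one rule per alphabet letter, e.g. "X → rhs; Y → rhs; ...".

  step 2 ⇒ step 3: BDDADDDD ⇒ A·DD·DD·CD·DD·DD·DD·DD
    A ↦ CD
    B ↦ A
    D ↦ DD
    C ↦ B  (constrained at step 0)

A->CD, B->A, C->B, D->DD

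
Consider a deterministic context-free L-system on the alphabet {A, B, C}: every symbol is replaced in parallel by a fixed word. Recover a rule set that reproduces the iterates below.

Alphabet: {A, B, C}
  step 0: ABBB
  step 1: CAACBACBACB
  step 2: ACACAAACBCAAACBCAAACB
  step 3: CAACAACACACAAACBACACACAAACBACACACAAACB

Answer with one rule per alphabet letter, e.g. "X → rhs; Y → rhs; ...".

A->CA, B->ACB, C->A

  step 2 ⇒ step 3: ACACAAACBCAAACBCAAACB ⇒ CA·A·CA·A·CA·CA·CA·A·ACB·A·CA·CA·CA·A·ACB·A·CA·CA·CA·A·ACB
    A ↦ CA
    B ↦ ACB
    C ↦ A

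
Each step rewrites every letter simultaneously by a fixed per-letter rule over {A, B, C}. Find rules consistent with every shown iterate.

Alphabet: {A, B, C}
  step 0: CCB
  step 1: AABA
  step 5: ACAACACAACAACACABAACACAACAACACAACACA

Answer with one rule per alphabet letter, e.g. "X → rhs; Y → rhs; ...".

A->AC, B->BA, C->A

  step 0 ⇒ step 1: CCB ⇒ A·A·BA
    B ↦ BA
    C ↦ A
    A ↦ AC  (constrained at step 1)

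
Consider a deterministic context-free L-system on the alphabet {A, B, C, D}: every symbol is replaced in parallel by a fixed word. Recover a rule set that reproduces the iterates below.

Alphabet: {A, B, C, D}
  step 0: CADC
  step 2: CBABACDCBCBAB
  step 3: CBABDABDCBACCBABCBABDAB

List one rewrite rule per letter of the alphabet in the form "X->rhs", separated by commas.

  step 2 ⇒ step 3: CBABACDCBCBAB ⇒ CB·AB·D·AB·D·CB·AC·CB·AB·CB·AB·D·AB
    A ↦ D
    B ↦ AB
    C ↦ CB
    D ↦ AC

A->D, B->AB, C->CB, D->AC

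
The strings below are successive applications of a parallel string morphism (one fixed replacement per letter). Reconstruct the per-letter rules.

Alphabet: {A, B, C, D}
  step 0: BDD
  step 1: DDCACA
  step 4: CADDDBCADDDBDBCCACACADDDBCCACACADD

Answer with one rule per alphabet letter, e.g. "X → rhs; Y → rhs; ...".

  step 0 ⇒ step 1: BDD ⇒ DD·CA·CA
    B ↦ DD
    D ↦ CA
    A ↦ C  (constrained at step 1)
    C ↦ DB  (constrained at step 1)

A->C, B->DD, C->DB, D->CA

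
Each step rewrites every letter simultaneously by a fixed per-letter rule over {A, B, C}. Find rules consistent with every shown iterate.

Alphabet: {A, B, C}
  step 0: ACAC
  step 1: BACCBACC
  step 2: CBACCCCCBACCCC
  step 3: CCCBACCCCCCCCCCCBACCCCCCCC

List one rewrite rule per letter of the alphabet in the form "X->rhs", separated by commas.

  step 2 ⇒ step 3: CBACCCCCBACCCC ⇒ CC·C·BA·CC·CC·CC·CC·CC·C·BA·CC·CC·CC·CC
    A ↦ BA
    B ↦ C
    C ↦ CC

A->BA, B->C, C->CC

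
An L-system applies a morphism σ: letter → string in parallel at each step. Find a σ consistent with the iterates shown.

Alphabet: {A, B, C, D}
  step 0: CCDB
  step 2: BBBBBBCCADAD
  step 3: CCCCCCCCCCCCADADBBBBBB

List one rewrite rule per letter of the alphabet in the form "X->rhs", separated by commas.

A->BB, B->CC, C->AD, D->B

  step 2 ⇒ step 3: BBBBBBCCADAD ⇒ CC·CC·CC·CC·CC·CC·AD·AD·BB·B·BB·B
    A ↦ BB
    B ↦ CC
    C ↦ AD
    D ↦ B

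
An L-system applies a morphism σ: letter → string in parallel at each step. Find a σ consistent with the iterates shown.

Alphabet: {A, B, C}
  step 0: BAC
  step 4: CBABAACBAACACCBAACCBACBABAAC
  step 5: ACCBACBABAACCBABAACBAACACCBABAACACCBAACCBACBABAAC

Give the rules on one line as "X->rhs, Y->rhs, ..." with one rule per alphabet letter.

A->BA, B->C, C->AC

  step 4 ⇒ step 5: CBABAACBAACACCBAACCBACBABAAC ⇒ AC·C·BA·C·BA·BA·AC·C·BA·BA·AC·BA·AC·AC·C·BA·BA·AC·AC·C·BA·AC·C·BA·C·BA·BA·AC
    A ↦ BA
    B ↦ C
    C ↦ AC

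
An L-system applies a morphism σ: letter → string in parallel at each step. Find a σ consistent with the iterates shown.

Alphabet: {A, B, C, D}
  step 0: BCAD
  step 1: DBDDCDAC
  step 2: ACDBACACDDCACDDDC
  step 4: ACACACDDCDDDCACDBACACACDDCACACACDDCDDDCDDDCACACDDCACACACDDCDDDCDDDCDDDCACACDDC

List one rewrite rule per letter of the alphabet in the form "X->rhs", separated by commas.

  step 1 ⇒ step 2: DBDDCDAC ⇒ AC·DB·AC·AC·DDC·AC·D·DDC
    A ↦ D
    B ↦ DB
    C ↦ DDC
    D ↦ AC

A->D, B->DB, C->DDC, D->AC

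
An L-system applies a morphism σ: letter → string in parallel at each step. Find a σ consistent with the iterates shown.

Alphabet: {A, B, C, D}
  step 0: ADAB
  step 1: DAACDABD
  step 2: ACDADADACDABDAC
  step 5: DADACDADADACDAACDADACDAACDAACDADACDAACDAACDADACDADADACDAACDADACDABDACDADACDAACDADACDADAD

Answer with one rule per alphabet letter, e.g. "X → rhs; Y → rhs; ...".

  step 1 ⇒ step 2: DAACDABD ⇒ AC·DA·DA·D·AC·DA·BD·AC
    A ↦ DA
    B ↦ BD
    C ↦ D
    D ↦ AC

A->DA, B->BD, C->D, D->AC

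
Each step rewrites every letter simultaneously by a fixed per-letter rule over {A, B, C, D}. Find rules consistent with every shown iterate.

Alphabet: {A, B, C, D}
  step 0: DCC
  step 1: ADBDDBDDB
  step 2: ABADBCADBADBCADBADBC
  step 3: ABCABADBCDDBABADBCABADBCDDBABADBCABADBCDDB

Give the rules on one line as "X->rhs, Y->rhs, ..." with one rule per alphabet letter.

A->AB, B->C, C->DDB, D->ADB

  step 2 ⇒ step 3: ABADBCADBADBCADBADBC ⇒ AB·C·AB·ADB·C·DDB·AB·ADB·C·AB·ADB·C·DDB·AB·ADB·C·AB·ADB·C·DDB
    A ↦ AB
    B ↦ C
    C ↦ DDB
    D ↦ ADB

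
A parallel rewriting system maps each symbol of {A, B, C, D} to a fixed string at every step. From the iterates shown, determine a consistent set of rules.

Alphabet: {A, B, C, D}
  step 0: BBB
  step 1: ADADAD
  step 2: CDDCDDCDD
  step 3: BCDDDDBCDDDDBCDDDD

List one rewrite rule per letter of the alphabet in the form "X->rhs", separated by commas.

  step 2 ⇒ step 3: CDDCDDCDD ⇒ BC·DD·DD·BC·DD·DD·BC·DD·DD
    C ↦ BC
    D ↦ DD
  step 1 ⇒ step 2: ADADAD ⇒ C·DD·C·DD·C·DD
    A ↦ C
  step 0 ⇒ step 1: BBB ⇒ AD·AD·AD
    B ↦ AD

A->C, B->AD, C->BC, D->DD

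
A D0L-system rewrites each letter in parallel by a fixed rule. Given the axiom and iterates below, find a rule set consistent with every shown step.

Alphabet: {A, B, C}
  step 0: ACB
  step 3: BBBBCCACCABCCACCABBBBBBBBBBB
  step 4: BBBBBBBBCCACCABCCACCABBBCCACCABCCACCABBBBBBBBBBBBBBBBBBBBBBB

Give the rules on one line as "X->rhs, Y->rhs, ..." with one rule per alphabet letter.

  step 3 ⇒ step 4: BBBBCCACCABCCACCABBBBBBBBBBB ⇒ BB·BB·BB·BB·CCA·CCA·B·CCA·CCA·B·BB·CCA·CCA·B·CCA·CCA·B·BB·BB·BB·BB·BB·BB·BB·BB·BB·BB·BB
    A ↦ B
    B ↦ BB
    C ↦ CCA

A->B, B->BB, C->CCA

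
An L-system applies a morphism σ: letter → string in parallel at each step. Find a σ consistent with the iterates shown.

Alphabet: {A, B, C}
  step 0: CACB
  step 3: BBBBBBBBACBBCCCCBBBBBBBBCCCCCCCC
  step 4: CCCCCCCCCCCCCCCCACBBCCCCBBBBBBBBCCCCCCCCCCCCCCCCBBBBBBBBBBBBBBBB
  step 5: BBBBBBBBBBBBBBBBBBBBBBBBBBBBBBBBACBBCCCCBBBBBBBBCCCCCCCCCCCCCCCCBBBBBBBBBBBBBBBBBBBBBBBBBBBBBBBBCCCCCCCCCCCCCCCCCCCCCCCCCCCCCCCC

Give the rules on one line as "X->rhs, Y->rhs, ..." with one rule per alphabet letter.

A->AC, B->CC, C->BB

  step 4 ⇒ step 5: CCCCCCCCCCCCCCCCACBBCCCCBBBBBBBBCCCCCCCCCCCCCCCCBBBBBBBBBBBBBBBB ⇒ BB·BB·BB·BB·BB·BB·BB·BB·BB·BB·BB·BB·BB·BB·BB·BB·AC·BB·CC·CC·BB·BB·BB·BB·CC·CC·CC·CC·CC·CC·CC·CC·BB·BB·BB·BB·BB·BB·BB·BB·BB·BB·BB·BB·BB·BB·BB·BB·CC·CC·CC·CC·CC·CC·CC·CC·CC·CC·CC·CC·CC·CC·CC·CC
    A ↦ AC
    B ↦ CC
    C ↦ BB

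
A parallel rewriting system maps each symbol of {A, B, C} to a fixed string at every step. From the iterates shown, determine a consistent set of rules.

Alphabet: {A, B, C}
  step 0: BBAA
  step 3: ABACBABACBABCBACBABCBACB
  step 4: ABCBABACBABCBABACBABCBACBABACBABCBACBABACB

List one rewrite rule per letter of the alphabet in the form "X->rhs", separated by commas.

A->AB, B->CB, C->A

  step 3 ⇒ step 4: ABACBABACBABCBACBABCBACB ⇒ AB·CB·AB·A·CB·AB·CB·AB·A·CB·AB·CB·A·CB·AB·A·CB·AB·CB·A·CB·AB·A·CB
    A ↦ AB
    B ↦ CB
    C ↦ A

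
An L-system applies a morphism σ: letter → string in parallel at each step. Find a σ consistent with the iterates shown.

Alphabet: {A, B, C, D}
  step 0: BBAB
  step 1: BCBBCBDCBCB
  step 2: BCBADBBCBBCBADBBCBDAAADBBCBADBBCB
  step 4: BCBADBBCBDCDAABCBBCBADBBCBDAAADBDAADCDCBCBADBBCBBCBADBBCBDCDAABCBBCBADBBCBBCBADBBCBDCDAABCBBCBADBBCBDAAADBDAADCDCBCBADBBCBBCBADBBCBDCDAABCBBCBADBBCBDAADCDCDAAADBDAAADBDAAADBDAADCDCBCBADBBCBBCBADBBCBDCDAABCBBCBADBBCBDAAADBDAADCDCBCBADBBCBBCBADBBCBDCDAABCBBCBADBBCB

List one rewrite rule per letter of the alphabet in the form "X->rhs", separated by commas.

  step 1 ⇒ step 2: BCBBCBDCBCB ⇒ BCB·ADB·BCB·BCB·ADB·BCB·DAA·ADB·BCB·ADB·BCB
    B ↦ BCB
    C ↦ ADB
    D ↦ DAA
  step 0 ⇒ step 1: BBAB ⇒ BCB·BCB·DC·BCB
    A ↦ DC

A->DC, B->BCB, C->ADB, D->DAA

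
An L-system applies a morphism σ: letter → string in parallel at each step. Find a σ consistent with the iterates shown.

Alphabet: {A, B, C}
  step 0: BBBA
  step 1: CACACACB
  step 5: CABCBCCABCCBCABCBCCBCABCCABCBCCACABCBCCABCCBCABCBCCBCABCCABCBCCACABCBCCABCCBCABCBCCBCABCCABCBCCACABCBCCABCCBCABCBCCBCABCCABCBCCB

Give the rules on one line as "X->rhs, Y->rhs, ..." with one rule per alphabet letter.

  step 0 ⇒ step 1: BBBA ⇒ CA·CA·CA·CB
    A ↦ CB
    B ↦ CA
    C ↦ BC  (constrained at step 1)

A->CB, B->CA, C->BC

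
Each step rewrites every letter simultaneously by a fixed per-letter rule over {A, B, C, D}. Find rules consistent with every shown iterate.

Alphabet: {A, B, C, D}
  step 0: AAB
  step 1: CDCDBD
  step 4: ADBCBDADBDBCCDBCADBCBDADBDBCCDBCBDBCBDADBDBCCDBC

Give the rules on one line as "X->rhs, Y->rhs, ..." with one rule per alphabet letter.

A->CD, B->BD, C->AD, D->BC

  step 0 ⇒ step 1: AAB ⇒ CD·CD·BD
    A ↦ CD
    B ↦ BD
    C ↦ AD  (constrained at step 1)
    D ↦ BC  (constrained at step 1)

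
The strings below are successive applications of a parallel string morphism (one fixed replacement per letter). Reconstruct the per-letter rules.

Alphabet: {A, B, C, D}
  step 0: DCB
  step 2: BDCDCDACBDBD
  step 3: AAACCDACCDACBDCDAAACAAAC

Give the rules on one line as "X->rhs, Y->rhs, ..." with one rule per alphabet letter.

A->BD, B->AA, C->CD, D->AC

  step 2 ⇒ step 3: BDCDCDACBDBD ⇒ AA·AC·CD·AC·CD·AC·BD·CD·AA·AC·AA·AC
    A ↦ BD
    B ↦ AA
    C ↦ CD
    D ↦ AC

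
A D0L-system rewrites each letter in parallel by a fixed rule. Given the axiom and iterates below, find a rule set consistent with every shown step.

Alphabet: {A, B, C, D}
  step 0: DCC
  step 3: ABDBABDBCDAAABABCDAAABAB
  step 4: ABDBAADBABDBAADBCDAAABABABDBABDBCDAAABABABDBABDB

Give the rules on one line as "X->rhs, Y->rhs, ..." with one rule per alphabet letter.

A->AB, B->DB, C->CD, D->AA

  step 3 ⇒ step 4: ABDBABDBCDAAABABCDAAABAB ⇒ AB·DB·AA·DB·AB·DB·AA·DB·CD·AA·AB·AB·AB·DB·AB·DB·CD·AA·AB·AB·AB·DB·AB·DB
    A ↦ AB
    B ↦ DB
    C ↦ CD
    D ↦ AA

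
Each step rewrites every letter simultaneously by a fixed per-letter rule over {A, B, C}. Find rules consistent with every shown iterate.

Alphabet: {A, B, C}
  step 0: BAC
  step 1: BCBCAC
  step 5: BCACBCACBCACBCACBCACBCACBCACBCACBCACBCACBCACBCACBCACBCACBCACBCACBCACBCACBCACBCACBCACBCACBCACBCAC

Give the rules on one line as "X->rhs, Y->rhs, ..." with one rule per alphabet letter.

  step 0 ⇒ step 1: BAC ⇒ BC·BC·AC
    A ↦ BC
    B ↦ BC
    C ↦ AC

A->BC, B->BC, C->AC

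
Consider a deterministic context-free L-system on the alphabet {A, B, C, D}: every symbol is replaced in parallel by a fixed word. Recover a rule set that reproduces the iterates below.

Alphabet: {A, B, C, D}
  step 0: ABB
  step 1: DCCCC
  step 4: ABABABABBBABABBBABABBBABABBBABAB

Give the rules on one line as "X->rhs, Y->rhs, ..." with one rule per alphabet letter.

A->D, B->CC, C->AB, D->BB

  step 0 ⇒ step 1: ABB ⇒ D·CC·CC
    A ↦ D
    B ↦ CC
    C ↦ AB  (constrained at step 1)
    D ↦ BB  (constrained at step 1)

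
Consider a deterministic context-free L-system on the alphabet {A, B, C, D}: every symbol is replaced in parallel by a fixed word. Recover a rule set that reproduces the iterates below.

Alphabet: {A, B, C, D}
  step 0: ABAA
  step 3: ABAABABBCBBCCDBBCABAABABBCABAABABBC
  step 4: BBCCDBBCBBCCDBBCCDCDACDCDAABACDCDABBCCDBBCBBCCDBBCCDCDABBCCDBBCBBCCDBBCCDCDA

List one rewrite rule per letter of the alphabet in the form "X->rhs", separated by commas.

A->BBC, B->CD, C->A, D->BA

  step 3 ⇒ step 4: ABAABABBCBBCCDBBCABAABABBCABAABABBC ⇒ BBC·CD·BBC·BBC·CD·BBC·CD·CD·A·CD·CD·A·A·BA·CD·CD·A·BBC·CD·BBC·BBC·CD·BBC·CD·CD·A·BBC·CD·BBC·BBC·CD·BBC·CD·CD·A
    A ↦ BBC
    B ↦ CD
    C ↦ A
    D ↦ BA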